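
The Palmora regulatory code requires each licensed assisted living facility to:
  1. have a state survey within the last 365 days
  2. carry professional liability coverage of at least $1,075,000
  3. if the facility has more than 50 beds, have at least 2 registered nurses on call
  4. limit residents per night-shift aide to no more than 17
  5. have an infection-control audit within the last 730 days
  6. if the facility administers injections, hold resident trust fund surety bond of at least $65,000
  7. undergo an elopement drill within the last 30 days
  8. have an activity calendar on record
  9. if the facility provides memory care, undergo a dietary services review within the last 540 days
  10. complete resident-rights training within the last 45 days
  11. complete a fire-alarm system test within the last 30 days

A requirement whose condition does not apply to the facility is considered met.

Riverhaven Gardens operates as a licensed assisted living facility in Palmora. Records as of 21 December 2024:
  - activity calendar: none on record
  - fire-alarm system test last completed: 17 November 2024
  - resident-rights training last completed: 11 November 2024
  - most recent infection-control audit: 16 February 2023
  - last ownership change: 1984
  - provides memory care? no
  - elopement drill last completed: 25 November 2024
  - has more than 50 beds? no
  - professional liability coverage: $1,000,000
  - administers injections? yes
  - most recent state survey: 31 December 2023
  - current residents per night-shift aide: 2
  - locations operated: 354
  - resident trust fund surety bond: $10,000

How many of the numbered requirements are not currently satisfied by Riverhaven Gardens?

4

1. state survey 356 days ago vs limit 365 → met
2. professional liability coverage $1,000,000 < $1,075,000 → not met
3. condition 'has more than 50 beds' does not hold → requirement n/a → met
4. residents per night-shift aide 2 ≤ 17 → met
5. infection-control audit 674 days ago vs limit 730 → met
6. condition 'administers injections' holds; resident trust fund surety bond $10,000 < $65,000 → not met
7. elopement drill 26 days ago vs limit 30 → met
8. activity calendar absent → not met
9. condition 'provides memory care' does not hold → requirement n/a → met
10. resident-rights training 40 days ago vs limit 45 → met
11. fire-alarm system test 34 days ago vs limit 30 → not met
Not met: 4 of 11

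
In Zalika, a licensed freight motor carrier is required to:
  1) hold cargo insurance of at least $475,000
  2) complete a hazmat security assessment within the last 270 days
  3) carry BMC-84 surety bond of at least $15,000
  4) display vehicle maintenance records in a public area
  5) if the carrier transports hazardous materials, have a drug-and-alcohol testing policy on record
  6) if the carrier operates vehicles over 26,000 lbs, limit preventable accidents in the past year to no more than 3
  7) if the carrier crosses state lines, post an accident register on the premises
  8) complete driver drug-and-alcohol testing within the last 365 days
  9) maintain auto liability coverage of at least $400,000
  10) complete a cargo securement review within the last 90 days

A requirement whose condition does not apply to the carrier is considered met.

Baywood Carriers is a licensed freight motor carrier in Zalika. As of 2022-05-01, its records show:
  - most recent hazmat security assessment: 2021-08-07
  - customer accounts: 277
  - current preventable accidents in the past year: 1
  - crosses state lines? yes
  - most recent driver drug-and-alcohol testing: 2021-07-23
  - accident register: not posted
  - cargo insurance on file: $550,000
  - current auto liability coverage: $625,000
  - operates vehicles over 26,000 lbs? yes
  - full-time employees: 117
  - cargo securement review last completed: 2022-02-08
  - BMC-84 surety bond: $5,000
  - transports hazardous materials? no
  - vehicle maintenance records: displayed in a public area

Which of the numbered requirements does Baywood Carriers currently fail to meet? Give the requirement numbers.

1. cargo insurance $550,000 ≥ $475,000 → met
2. hazmat security assessment 267 days ago vs limit 270 → met
3. BMC-84 surety bond $5,000 < $15,000 → not met
4. vehicle maintenance records present → met
5. condition 'transports hazardous materials' does not hold → requirement n/a → met
6. condition 'operates vehicles over 26,000 lbs' holds; preventable accidents in the past year 1 ≤ 3 → met
7. condition 'crosses state lines' holds; accident register absent → not met
8. driver drug-and-alcohol testing 282 days ago vs limit 365 → met
9. auto liability coverage $625,000 ≥ $400,000 → met
10. cargo securement review 82 days ago vs limit 90 → met
Not met: 3, 7

3, 7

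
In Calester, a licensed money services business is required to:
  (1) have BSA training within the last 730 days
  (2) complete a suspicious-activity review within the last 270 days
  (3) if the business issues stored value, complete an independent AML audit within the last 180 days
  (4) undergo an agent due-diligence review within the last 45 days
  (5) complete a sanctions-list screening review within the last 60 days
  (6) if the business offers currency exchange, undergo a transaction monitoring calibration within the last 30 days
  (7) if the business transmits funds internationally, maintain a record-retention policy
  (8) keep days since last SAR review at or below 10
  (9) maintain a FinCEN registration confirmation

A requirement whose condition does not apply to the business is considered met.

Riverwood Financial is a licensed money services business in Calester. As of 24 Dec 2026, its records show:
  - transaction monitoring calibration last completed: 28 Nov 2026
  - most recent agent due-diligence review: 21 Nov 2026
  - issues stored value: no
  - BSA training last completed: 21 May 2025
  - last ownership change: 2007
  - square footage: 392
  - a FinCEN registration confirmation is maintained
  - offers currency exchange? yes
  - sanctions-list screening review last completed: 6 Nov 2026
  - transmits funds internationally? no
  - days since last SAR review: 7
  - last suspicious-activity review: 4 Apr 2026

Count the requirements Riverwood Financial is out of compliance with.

0

1. BSA training 582 days ago vs limit 730 → met
2. suspicious-activity review 264 days ago vs limit 270 → met
3. condition 'issues stored value' does not hold → requirement n/a → met
4. agent due-diligence review 33 days ago vs limit 45 → met
5. sanctions-list screening review 48 days ago vs limit 60 → met
6. condition 'offers currency exchange' holds; transaction monitoring calibration 26 days ago vs limit 30 → met
7. condition 'transmits funds internationally' does not hold → requirement n/a → met
8. days since last SAR review 7 ≤ 10 → met
9. FinCEN registration confirmation present → met
Not met: 0 of 9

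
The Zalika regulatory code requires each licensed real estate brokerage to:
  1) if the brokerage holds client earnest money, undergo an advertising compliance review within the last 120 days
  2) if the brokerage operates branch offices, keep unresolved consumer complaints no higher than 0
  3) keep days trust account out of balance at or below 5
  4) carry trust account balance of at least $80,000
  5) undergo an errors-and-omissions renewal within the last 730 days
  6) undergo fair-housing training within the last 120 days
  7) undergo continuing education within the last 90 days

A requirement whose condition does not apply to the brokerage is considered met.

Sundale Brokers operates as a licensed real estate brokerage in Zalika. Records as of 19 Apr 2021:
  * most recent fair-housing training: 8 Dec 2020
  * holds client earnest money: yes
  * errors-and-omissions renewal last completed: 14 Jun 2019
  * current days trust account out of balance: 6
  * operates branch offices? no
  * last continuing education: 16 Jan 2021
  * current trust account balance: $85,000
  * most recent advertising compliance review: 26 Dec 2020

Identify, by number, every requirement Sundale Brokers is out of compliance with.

1. condition 'holds client earnest money' holds; advertising compliance review 114 days ago vs limit 120 → met
2. condition 'operates branch offices' does not hold → requirement n/a → met
3. days trust account out of balance 6 > 5 → not met
4. trust account balance $85,000 ≥ $80,000 → met
5. errors-and-omissions renewal 675 days ago vs limit 730 → met
6. fair-housing training 132 days ago vs limit 120 → not met
7. continuing education 93 days ago vs limit 90 → not met
Not met: 3, 6, 7

3, 6, 7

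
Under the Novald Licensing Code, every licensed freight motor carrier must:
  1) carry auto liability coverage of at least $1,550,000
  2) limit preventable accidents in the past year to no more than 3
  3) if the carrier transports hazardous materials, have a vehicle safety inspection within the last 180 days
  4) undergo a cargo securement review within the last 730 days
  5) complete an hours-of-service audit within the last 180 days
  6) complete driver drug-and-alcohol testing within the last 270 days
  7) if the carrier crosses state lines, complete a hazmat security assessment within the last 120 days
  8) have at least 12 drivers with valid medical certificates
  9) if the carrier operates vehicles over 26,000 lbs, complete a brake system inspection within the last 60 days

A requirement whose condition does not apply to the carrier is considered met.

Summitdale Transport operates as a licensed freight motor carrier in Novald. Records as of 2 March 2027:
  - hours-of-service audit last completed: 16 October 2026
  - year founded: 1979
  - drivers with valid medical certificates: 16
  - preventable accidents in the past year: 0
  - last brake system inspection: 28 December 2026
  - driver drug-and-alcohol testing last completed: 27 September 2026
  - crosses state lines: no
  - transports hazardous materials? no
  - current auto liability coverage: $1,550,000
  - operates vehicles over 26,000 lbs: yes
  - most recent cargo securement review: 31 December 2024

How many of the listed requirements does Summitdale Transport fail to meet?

2

1. auto liability coverage $1,550,000 ≥ $1,550,000 → met
2. preventable accidents in the past year 0 ≤ 3 → met
3. condition 'transports hazardous materials' does not hold → requirement n/a → met
4. cargo securement review 791 days ago vs limit 730 → not met
5. hours-of-service audit 137 days ago vs limit 180 → met
6. driver drug-and-alcohol testing 156 days ago vs limit 270 → met
7. condition 'crosses state lines' does not hold → requirement n/a → met
8. drivers with valid medical certificates 16 ≥ 12 → met
9. condition 'operates vehicles over 26,000 lbs' holds; brake system inspection 64 days ago vs limit 60 → not met
Not met: 2 of 9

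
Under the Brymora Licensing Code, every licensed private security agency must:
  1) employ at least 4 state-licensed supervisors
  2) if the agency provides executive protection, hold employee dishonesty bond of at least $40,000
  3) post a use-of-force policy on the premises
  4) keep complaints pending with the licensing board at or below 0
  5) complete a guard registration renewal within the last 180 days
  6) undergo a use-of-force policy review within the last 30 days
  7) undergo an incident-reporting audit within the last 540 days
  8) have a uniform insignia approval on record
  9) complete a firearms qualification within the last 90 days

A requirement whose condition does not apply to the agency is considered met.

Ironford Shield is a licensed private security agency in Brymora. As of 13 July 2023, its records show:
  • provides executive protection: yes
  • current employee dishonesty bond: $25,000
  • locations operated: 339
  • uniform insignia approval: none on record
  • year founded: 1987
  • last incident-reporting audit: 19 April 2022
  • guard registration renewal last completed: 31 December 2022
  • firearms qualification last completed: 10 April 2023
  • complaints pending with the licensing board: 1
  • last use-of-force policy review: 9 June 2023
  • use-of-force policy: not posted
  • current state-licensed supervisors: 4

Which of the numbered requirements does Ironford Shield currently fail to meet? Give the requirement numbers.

2, 3, 4, 5, 6, 8, 9

1. state-licensed supervisors 4 ≥ 4 → met
2. condition 'provides executive protection' holds; employee dishonesty bond $25,000 < $40,000 → not met
3. use-of-force policy absent → not met
4. complaints pending with the licensing board 1 > 0 → not met
5. guard registration renewal 194 days ago vs limit 180 → not met
6. use-of-force policy review 34 days ago vs limit 30 → not met
7. incident-reporting audit 450 days ago vs limit 540 → met
8. uniform insignia approval absent → not met
9. firearms qualification 94 days ago vs limit 90 → not met
Not met: 2, 3, 4, 5, 6, 8, 9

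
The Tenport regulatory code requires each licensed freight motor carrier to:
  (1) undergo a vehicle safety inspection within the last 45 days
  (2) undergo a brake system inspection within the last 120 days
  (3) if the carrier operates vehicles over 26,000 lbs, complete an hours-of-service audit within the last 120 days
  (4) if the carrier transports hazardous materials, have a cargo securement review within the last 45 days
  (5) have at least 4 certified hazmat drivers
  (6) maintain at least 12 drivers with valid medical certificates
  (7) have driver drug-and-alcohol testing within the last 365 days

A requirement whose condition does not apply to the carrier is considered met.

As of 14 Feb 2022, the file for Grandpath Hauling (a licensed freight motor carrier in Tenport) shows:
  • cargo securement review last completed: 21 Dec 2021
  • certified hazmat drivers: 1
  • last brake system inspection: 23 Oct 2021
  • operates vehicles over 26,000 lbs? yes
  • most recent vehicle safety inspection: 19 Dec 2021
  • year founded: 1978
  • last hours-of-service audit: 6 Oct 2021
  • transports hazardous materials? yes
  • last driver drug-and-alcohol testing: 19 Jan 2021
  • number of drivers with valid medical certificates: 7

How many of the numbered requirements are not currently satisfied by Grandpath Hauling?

1. vehicle safety inspection 57 days ago vs limit 45 → not met
2. brake system inspection 114 days ago vs limit 120 → met
3. condition 'operates vehicles over 26,000 lbs' holds; hours-of-service audit 131 days ago vs limit 120 → not met
4. condition 'transports hazardous materials' holds; cargo securement review 55 days ago vs limit 45 → not met
5. certified hazmat drivers 1 < 4 → not met
6. drivers with valid medical certificates 7 < 12 → not met
7. driver drug-and-alcohol testing 391 days ago vs limit 365 → not met
Not met: 6 of 7

6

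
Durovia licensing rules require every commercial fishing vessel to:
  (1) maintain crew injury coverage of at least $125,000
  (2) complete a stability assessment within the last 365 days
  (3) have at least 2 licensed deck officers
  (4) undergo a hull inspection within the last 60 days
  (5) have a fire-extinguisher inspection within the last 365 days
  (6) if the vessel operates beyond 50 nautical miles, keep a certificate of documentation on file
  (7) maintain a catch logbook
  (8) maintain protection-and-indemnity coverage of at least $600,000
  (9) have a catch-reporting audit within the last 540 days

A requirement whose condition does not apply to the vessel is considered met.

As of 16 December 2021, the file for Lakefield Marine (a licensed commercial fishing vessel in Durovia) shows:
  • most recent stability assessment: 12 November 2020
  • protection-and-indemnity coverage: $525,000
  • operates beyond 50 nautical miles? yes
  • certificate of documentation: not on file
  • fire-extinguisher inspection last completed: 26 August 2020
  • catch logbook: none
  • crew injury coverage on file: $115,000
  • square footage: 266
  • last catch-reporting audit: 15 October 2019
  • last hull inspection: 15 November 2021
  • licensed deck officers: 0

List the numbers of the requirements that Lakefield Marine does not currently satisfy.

1, 2, 3, 5, 6, 7, 8, 9

1. crew injury coverage $115,000 < $125,000 → not met
2. stability assessment 399 days ago vs limit 365 → not met
3. licensed deck officers 0 < 2 → not met
4. hull inspection 31 days ago vs limit 60 → met
5. fire-extinguisher inspection 477 days ago vs limit 365 → not met
6. condition 'operates beyond 50 nautical miles' holds; certificate of documentation absent → not met
7. catch logbook absent → not met
8. protection-and-indemnity coverage $525,000 < $600,000 → not met
9. catch-reporting audit 793 days ago vs limit 540 → not met
Not met: 1, 2, 3, 5, 6, 7, 8, 9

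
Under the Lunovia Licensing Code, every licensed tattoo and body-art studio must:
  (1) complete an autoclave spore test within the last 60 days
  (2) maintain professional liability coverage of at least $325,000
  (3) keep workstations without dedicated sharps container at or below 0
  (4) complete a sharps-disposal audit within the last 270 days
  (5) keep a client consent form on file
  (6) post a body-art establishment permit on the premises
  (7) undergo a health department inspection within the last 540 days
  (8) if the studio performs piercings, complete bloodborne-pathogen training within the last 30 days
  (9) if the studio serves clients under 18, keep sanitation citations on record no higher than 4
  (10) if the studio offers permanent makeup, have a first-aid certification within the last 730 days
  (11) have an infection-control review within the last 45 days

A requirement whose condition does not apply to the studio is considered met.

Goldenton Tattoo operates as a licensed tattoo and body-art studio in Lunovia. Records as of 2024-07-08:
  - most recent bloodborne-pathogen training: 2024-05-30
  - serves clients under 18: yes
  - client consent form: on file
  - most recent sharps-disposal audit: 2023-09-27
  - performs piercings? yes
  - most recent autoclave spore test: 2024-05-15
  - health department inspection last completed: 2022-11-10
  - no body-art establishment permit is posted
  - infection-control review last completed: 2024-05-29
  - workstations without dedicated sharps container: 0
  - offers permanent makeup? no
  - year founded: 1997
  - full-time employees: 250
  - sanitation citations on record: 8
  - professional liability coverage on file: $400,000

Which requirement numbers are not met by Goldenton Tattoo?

4, 6, 7, 8, 9

1. autoclave spore test 54 days ago vs limit 60 → met
2. professional liability coverage $400,000 ≥ $325,000 → met
3. workstations without dedicated sharps container 0 ≤ 0 → met
4. sharps-disposal audit 285 days ago vs limit 270 → not met
5. client consent form present → met
6. body-art establishment permit absent → not met
7. health department inspection 606 days ago vs limit 540 → not met
8. condition 'performs piercings' holds; bloodborne-pathogen training 39 days ago vs limit 30 → not met
9. condition 'serves clients under 18' holds; sanitation citations on record 8 > 4 → not met
10. condition 'offers permanent makeup' does not hold → requirement n/a → met
11. infection-control review 40 days ago vs limit 45 → met
Not met: 4, 6, 7, 8, 9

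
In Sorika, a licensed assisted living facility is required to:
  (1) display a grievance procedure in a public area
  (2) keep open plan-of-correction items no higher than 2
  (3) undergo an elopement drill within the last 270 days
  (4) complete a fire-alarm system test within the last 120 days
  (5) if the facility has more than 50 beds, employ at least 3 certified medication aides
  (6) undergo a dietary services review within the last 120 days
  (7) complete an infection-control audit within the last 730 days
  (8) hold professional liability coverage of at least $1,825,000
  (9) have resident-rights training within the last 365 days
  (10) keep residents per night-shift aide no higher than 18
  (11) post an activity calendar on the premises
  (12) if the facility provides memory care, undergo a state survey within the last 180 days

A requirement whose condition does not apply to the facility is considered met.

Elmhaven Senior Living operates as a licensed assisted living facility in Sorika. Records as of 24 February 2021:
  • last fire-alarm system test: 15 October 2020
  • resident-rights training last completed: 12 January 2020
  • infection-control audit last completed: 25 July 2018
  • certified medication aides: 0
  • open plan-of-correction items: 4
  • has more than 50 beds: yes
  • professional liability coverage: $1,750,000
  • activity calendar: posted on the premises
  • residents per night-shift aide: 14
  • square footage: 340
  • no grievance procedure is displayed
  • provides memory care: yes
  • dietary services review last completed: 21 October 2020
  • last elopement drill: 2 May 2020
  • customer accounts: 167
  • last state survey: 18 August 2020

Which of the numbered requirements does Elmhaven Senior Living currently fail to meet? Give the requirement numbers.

1, 2, 3, 4, 5, 6, 7, 8, 9, 12

1. grievance procedure absent → not met
2. open plan-of-correction items 4 > 2 → not met
3. elopement drill 298 days ago vs limit 270 → not met
4. fire-alarm system test 132 days ago vs limit 120 → not met
5. condition 'has more than 50 beds' holds; certified medication aides 0 < 3 → not met
6. dietary services review 126 days ago vs limit 120 → not met
7. infection-control audit 945 days ago vs limit 730 → not met
8. professional liability coverage $1,750,000 < $1,825,000 → not met
9. resident-rights training 409 days ago vs limit 365 → not met
10. residents per night-shift aide 14 ≤ 18 → met
11. activity calendar present → met
12. condition 'provides memory care' holds; state survey 190 days ago vs limit 180 → not met
Not met: 1, 2, 3, 4, 5, 6, 7, 8, 9, 12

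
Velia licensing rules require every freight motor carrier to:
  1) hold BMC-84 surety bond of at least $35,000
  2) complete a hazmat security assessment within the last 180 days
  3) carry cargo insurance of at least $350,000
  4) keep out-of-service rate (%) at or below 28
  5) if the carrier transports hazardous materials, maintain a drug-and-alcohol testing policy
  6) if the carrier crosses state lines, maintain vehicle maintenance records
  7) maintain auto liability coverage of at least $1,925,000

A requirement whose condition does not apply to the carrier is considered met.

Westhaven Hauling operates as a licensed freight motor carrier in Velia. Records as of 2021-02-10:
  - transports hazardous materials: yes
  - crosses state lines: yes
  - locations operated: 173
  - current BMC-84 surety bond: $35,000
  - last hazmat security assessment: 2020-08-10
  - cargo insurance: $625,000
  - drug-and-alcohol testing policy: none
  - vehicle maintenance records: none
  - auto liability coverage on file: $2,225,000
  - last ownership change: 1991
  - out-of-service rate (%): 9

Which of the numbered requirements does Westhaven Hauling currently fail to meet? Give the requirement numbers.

2, 5, 6

1. BMC-84 surety bond $35,000 ≥ $35,000 → met
2. hazmat security assessment 184 days ago vs limit 180 → not met
3. cargo insurance $625,000 ≥ $350,000 → met
4. out-of-service rate (%) 9 ≤ 28 → met
5. condition 'transports hazardous materials' holds; drug-and-alcohol testing policy absent → not met
6. condition 'crosses state lines' holds; vehicle maintenance records absent → not met
7. auto liability coverage $2,225,000 ≥ $1,925,000 → met
Not met: 2, 5, 6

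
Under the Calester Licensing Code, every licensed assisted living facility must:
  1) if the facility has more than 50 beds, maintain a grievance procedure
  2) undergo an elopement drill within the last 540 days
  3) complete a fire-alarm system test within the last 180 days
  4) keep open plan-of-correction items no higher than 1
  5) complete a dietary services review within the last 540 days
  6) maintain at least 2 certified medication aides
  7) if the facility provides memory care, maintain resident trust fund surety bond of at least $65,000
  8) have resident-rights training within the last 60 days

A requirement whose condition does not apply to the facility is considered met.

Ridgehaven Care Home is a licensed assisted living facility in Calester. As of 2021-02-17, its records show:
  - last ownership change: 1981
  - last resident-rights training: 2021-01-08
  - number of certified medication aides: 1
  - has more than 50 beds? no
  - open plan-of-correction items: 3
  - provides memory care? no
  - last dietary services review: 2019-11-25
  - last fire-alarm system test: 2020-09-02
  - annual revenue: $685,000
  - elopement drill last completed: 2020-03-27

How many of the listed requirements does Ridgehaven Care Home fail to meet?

1. condition 'has more than 50 beds' does not hold → requirement n/a → met
2. elopement drill 327 days ago vs limit 540 → met
3. fire-alarm system test 168 days ago vs limit 180 → met
4. open plan-of-correction items 3 > 1 → not met
5. dietary services review 450 days ago vs limit 540 → met
6. certified medication aides 1 < 2 → not met
7. condition 'provides memory care' does not hold → requirement n/a → met
8. resident-rights training 40 days ago vs limit 60 → met
Not met: 2 of 8

2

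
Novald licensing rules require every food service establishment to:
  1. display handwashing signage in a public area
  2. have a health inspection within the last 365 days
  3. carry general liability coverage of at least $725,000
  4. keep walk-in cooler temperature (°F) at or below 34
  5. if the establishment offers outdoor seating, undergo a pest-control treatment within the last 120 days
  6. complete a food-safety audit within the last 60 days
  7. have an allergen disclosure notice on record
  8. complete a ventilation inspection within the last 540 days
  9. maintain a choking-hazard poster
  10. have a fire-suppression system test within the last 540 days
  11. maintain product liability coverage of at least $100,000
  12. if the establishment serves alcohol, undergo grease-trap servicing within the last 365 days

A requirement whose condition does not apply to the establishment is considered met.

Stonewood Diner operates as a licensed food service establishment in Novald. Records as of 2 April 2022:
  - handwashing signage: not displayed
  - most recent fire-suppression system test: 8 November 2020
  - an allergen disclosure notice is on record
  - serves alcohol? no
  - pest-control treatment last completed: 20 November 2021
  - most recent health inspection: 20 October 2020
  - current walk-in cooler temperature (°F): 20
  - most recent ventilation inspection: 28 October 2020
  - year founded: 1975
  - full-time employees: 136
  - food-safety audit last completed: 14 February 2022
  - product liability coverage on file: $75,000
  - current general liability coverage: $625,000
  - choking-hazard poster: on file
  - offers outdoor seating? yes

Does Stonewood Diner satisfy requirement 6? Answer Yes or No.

6. food-safety audit 47 days ago vs limit 60 → met

Yes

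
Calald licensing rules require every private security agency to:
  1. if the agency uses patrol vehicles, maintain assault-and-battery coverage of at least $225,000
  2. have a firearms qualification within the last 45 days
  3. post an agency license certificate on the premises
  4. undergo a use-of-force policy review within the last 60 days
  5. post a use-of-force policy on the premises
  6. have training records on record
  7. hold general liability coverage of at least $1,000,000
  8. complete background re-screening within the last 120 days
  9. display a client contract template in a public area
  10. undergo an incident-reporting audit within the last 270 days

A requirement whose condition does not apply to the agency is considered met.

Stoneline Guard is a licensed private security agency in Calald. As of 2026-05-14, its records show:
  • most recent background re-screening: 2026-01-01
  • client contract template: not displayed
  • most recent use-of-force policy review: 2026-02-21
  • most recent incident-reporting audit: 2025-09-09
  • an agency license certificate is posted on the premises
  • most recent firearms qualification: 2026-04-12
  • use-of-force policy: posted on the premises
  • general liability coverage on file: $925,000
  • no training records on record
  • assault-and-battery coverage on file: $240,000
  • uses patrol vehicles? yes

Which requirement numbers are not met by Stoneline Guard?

4, 6, 7, 8, 9

1. condition 'uses patrol vehicles' holds; assault-and-battery coverage $240,000 ≥ $225,000 → met
2. firearms qualification 32 days ago vs limit 45 → met
3. agency license certificate present → met
4. use-of-force policy review 82 days ago vs limit 60 → not met
5. use-of-force policy present → met
6. training records absent → not met
7. general liability coverage $925,000 < $1,000,000 → not met
8. background re-screening 133 days ago vs limit 120 → not met
9. client contract template absent → not met
10. incident-reporting audit 247 days ago vs limit 270 → met
Not met: 4, 6, 7, 8, 9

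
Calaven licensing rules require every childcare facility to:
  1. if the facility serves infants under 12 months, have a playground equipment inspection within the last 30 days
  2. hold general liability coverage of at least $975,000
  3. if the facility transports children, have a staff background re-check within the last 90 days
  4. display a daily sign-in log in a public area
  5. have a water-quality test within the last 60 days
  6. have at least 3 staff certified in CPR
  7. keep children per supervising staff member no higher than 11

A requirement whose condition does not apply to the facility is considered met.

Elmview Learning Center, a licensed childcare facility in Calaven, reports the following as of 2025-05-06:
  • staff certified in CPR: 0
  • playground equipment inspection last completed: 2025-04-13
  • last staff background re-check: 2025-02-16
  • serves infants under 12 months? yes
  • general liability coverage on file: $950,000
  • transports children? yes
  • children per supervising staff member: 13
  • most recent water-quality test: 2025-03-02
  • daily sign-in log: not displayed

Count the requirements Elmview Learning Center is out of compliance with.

5

1. condition 'serves infants under 12 months' holds; playground equipment inspection 23 days ago vs limit 30 → met
2. general liability coverage $950,000 < $975,000 → not met
3. condition 'transports children' holds; staff background re-check 79 days ago vs limit 90 → met
4. daily sign-in log absent → not met
5. water-quality test 65 days ago vs limit 60 → not met
6. staff certified in CPR 0 < 3 → not met
7. children per supervising staff member 13 > 11 → not met
Not met: 5 of 7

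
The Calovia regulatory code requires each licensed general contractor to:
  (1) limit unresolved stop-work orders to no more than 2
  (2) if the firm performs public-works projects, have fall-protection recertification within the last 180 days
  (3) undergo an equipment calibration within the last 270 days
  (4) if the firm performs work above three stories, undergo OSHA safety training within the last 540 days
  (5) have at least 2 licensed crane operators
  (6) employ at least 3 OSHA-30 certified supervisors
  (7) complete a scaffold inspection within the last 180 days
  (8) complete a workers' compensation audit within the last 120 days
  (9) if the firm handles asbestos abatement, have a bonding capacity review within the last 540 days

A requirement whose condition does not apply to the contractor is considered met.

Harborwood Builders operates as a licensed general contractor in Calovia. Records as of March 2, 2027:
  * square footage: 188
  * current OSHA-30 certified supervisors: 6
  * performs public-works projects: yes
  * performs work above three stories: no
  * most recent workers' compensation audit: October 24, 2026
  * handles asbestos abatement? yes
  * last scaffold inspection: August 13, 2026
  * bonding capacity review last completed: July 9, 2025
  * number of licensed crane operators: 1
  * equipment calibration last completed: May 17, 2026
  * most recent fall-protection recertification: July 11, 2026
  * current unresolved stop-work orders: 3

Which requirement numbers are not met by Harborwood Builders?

1, 2, 3, 5, 7, 8, 9

1. unresolved stop-work orders 3 > 2 → not met
2. condition 'performs public-works projects' holds; fall-protection recertification 234 days ago vs limit 180 → not met
3. equipment calibration 289 days ago vs limit 270 → not met
4. condition 'performs work above three stories' does not hold → requirement n/a → met
5. licensed crane operators 1 < 2 → not met
6. OSHA-30 certified supervisors 6 ≥ 3 → met
7. scaffold inspection 201 days ago vs limit 180 → not met
8. workers' compensation audit 129 days ago vs limit 120 → not met
9. condition 'handles asbestos abatement' holds; bonding capacity review 601 days ago vs limit 540 → not met
Not met: 1, 2, 3, 5, 7, 8, 9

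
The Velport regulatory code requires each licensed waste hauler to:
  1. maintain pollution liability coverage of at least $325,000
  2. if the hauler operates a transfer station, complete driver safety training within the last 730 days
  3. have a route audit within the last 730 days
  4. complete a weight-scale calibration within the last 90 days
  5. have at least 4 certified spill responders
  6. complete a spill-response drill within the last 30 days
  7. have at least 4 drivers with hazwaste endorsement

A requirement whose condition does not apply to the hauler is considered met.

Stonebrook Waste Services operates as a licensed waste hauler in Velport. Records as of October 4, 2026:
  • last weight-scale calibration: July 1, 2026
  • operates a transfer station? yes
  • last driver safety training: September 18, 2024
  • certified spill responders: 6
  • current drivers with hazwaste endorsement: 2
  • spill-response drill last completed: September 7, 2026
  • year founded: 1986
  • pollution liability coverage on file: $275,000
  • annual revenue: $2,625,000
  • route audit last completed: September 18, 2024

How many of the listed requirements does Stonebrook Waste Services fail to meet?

5

1. pollution liability coverage $275,000 < $325,000 → not met
2. condition 'operates a transfer station' holds; driver safety training 746 days ago vs limit 730 → not met
3. route audit 746 days ago vs limit 730 → not met
4. weight-scale calibration 95 days ago vs limit 90 → not met
5. certified spill responders 6 ≥ 4 → met
6. spill-response drill 27 days ago vs limit 30 → met
7. drivers with hazwaste endorsement 2 < 4 → not met
Not met: 5 of 7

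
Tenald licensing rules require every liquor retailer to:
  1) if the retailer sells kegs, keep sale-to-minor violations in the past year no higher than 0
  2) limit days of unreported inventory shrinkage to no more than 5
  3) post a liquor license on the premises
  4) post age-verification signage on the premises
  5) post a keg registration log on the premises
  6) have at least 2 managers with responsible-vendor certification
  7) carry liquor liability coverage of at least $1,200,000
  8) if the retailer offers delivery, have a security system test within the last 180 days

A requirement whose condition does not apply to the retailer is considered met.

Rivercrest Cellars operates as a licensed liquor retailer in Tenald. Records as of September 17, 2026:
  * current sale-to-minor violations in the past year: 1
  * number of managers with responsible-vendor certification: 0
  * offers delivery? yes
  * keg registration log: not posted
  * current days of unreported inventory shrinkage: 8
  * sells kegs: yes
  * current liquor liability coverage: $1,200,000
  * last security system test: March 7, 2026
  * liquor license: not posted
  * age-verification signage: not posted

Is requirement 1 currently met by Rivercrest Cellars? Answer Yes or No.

No

1. condition 'sells kegs' holds; sale-to-minor violations in the past year 1 > 0 → not met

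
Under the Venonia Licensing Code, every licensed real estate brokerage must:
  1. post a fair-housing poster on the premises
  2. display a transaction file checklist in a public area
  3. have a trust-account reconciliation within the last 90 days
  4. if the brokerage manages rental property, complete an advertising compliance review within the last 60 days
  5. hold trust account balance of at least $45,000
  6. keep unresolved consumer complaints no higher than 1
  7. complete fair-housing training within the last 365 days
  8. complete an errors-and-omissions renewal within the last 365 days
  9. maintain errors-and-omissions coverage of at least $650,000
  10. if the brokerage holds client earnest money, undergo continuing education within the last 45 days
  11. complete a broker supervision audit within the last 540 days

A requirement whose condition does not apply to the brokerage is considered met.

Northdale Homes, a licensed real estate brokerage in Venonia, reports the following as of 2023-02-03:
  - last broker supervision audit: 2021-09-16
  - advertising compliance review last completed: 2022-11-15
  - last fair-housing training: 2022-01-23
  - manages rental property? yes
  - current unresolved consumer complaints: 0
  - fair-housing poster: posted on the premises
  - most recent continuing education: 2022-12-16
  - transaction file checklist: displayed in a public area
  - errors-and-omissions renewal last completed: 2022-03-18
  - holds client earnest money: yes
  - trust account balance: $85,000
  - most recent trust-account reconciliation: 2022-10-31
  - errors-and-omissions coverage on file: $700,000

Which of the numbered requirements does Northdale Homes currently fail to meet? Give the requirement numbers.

1. fair-housing poster present → met
2. transaction file checklist present → met
3. trust-account reconciliation 95 days ago vs limit 90 → not met
4. condition 'manages rental property' holds; advertising compliance review 80 days ago vs limit 60 → not met
5. trust account balance $85,000 ≥ $45,000 → met
6. unresolved consumer complaints 0 ≤ 1 → met
7. fair-housing training 376 days ago vs limit 365 → not met
8. errors-and-omissions renewal 322 days ago vs limit 365 → met
9. errors-and-omissions coverage $700,000 ≥ $650,000 → met
10. condition 'holds client earnest money' holds; continuing education 49 days ago vs limit 45 → not met
11. broker supervision audit 505 days ago vs limit 540 → met
Not met: 3, 4, 7, 10

3, 4, 7, 10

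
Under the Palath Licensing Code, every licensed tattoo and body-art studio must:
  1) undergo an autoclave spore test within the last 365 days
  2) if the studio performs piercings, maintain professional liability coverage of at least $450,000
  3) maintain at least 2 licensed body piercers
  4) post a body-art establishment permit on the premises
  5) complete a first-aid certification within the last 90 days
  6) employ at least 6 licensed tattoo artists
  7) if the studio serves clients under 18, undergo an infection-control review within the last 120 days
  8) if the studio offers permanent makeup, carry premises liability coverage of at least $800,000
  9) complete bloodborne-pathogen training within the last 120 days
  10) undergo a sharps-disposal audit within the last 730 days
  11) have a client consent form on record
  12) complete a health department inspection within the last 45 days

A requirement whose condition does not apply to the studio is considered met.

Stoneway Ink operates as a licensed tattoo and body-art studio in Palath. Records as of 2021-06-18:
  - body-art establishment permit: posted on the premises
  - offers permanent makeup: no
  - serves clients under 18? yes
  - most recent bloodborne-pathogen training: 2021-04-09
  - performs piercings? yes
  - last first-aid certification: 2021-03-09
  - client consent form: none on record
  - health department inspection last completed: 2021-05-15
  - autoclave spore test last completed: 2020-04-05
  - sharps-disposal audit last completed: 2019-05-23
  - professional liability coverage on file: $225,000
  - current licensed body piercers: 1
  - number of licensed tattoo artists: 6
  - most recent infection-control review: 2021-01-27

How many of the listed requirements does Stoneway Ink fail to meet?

7

1. autoclave spore test 439 days ago vs limit 365 → not met
2. condition 'performs piercings' holds; professional liability coverage $225,000 < $450,000 → not met
3. licensed body piercers 1 < 2 → not met
4. body-art establishment permit present → met
5. first-aid certification 101 days ago vs limit 90 → not met
6. licensed tattoo artists 6 ≥ 6 → met
7. condition 'serves clients under 18' holds; infection-control review 142 days ago vs limit 120 → not met
8. condition 'offers permanent makeup' does not hold → requirement n/a → met
9. bloodborne-pathogen training 70 days ago vs limit 120 → met
10. sharps-disposal audit 757 days ago vs limit 730 → not met
11. client consent form absent → not met
12. health department inspection 34 days ago vs limit 45 → met
Not met: 7 of 12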